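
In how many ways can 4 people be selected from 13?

715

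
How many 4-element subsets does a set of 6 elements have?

15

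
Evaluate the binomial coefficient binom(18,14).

3060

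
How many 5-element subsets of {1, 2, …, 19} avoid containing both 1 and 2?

10948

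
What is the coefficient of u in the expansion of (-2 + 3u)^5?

240

The general term is C(5,j)·(-2)^j·(3u)^(5-j); the u^1 term has j = 4.
C(5,4) = 5.
Coefficient = C(5,4) · (-2)^4 · 3^1 = 5 · 16 · 3 = 240.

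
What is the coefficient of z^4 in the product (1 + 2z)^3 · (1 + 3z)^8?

17958

Coefficient of z^4 = Σ_{j} C(3,j)·2^j·C(8,4-j)·3^(4-j) for j from 0 to 3.
= 5670 + 9072 + 3024 + 192 = 17958.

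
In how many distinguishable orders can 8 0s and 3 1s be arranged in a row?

165

Choose positions for the 0s: C(11,8) = 165.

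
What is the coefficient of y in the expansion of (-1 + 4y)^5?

20

The general term is C(5,j)·(-1)^j·(4y)^(5-j); the y^1 term has j = 4.
C(5,4) = 5.
Coefficient = C(5,4) · 4^1 = 5 · 4 = 20.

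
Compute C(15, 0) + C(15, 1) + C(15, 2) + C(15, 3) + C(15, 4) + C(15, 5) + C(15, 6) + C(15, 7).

16384

1 + 15 + 105 + 455 + 1365 + 3003 + 5005 + 6435 = 16384.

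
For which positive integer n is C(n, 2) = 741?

n(n−1)/2 = 741 ⇒ n(n−1) = 1482. Since 39·38 = 1482, n = 39.

39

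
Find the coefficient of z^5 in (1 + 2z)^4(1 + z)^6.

Coefficient of z^5 = Σ_{j} C(4,j)·2^j·C(6,5-j)·1^(5-j) for j from 0 to 4.
= 6 + 120 + 480 + 480 + 96 = 1182.

1182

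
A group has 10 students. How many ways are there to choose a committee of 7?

This is C(10,7) = 120.

120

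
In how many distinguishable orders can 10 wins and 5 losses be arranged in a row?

Choose positions for the wins: C(15,10) = 3003.

3003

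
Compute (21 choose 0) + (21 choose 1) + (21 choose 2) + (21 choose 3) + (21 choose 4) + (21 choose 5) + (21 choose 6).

82160

1 + 21 + 210 + 1330 + 5985 + 20349 + 54264 = 82160.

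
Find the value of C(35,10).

183579396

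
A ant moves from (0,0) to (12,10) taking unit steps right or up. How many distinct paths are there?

646646

Each path is a sequence of 22 steps with 12 rights: C(22,12) = 646646.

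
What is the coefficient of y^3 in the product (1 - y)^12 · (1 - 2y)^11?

Coefficient of y^3 = Σ_{j} C(12,j)·(-1)^j·C(11,3-j)·(-2)^(3-j) for j from 0 to 3.
= (-1320) + (-2640) + (-1452) + (-220) = -5632.

-5632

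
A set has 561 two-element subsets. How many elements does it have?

n(n−1)/2 = 561 ⇒ n(n−1) = 1122. Since 34·33 = 1122, n = 34.

34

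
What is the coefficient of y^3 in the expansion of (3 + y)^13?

The general term is C(13,j)·(3)^j·(y)^(13-j); the y^3 term has j = 10.
C(13,10) = 286.
Coefficient = C(13,10) · 3^10 = 286 · 59049 = 16888014.

16888014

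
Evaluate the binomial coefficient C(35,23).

834451800

C(35,23) = C(35,12) by symmetry.
C(35,12) = (35·34·33·32·31·30·29·28·27·26·25·24) / 12! = 399703747322880000 / 479001600 = 834451800.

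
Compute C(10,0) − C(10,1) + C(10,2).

The partial alternating sum Σ_{k=0}^{2} (−1)^k C(10,k) = (−1)^2 C(9,2) = 36.

36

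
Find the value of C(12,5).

792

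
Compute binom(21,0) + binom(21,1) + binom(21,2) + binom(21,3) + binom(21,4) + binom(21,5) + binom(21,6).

1 + 21 + 210 + 1330 + 5985 + 20349 + 54264 = 82160.

82160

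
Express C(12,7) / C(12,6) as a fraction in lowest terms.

6/7

C(n,k+1)/C(n,k) = (n−k)/(k+1) = (12−6)/(6+1) = 6/7.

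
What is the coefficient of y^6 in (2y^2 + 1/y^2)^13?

General term: C(13,j)·(2y^2)^j·(1/y^2)^(13-j), with y-exponent 2j − 2(13−j) = 4j − 26.
Set 4j − 26 = 6: j = 8.
C(13,8) = 1287; 2^8 = 256; 1^5 = 1.
Coefficient = 1287 · 256 · 1 = 329472.

329472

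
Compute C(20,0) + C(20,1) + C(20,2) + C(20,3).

1351

1 + 20 + 190 + 1140 = 1351.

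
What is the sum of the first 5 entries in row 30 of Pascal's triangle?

1 + 30 + 435 + 4060 + 27405 = 31931.

31931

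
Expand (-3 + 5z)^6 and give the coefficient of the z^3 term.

-67500

The general term is C(6,j)·(-3)^j·(5z)^(6-j); the z^3 term has j = 3.
C(6,3) = 20.
Coefficient = C(6,3) · (-3)^3 · 5^3 = 20 · (-27) · 125 = -67500.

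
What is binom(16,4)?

C(16,4) = (16·15·14·13) / 4! = 43680 / 24 = 1820.

1820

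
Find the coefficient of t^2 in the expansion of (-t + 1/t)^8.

General term: C(8,j)·(-t)^j·(1/t)^(8-j), with t-exponent 1j − 1(8−j) = 2j − 8.
Set 2j − 8 = 2: j = 5.
C(8,5) = 56; (-1)^5 = -1; 1^3 = 1.
Coefficient = 56 · (-1) · 1 = -56.

-56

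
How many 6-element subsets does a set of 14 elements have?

3003

C(14,6) = (14·13·12·11·10·9) / 6! = 2162160 / 720 = 3003.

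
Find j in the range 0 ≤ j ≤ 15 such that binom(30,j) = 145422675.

14

C(30,j) increases on 0 ≤ j ≤ 15. C(30,13) = 119759850 and C(30,14) = 145422675, so j = 14.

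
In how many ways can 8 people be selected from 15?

6435

This is C(15,8) = 6435.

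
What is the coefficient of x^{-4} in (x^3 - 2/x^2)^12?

126720

General term: C(12,j)·(x^3)^j·(-2/x^2)^(12-j), with x-exponent 3j − 2(12−j) = 5j − 24.
Set 5j − 24 = -4: j = 4.
C(12,4) = 495; 1^4 = 1; (-2)^8 = 256.
Coefficient = 495 · 1 · 256 = 126720.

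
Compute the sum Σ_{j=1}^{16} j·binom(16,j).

524288

Differentiating (1+x)^16 and setting x=1: Σ j·C(16,j) = 16·2^15 = 524288.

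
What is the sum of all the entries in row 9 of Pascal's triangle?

The entries of row 9 sum to 2^9 = 512.

512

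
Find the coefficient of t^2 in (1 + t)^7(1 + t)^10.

136

(1 + t)^7(1 + t)^10 = (1 + t)^17, so the coefficient of t^2 is C(17,2)·1^2 = 136·1 = 136.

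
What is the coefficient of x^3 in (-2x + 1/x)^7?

-672

General term: C(7,j)·(-2x)^j·(1/x)^(7-j), with x-exponent 1j − 1(7−j) = 2j − 7.
Set 2j − 7 = 3: j = 5.
C(7,5) = 21; (-2)^5 = -32; 1^2 = 1.
Coefficient = 21 · (-32) · 1 = -672.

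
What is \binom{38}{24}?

C(38,24) = C(38,14) by symmetry.
C(38,14) = (38·37·36·35·34·33·32·31·30·29·28·27·26·25) / 14! = 842975203103953920000 / 87178291200 = 9669554100.

9669554100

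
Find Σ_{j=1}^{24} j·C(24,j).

201326592

Since j·C(24,j) = 24·C(23,j−1), the sum is 24·2^23 = 24·8388608 = 201326592.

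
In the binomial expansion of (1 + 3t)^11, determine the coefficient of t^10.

649539

The general term is C(11,j)·(1)^j·(3t)^(11-j); the t^10 term has j = 1.
C(11,1) = 11.
Coefficient = C(11,1) · 3^10 = 11 · 59049 = 649539.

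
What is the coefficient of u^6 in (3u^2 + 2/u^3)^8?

81648

General term: C(8,j)·(3u^2)^j·(2/u^3)^(8-j), with u-exponent 2j − 3(8−j) = 5j − 24.
Set 5j − 24 = 6: j = 6.
C(8,6) = 28; 3^6 = 729; 2^2 = 4.
Coefficient = 28 · 729 · 4 = 81648.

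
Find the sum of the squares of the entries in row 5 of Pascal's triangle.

252

By Vandermonde's identity, Σ C(5,j)² = C(10,5) = 252.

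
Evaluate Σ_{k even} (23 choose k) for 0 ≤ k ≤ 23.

Even-k terms of row 23 sum to 2^22 = 4194304.

4194304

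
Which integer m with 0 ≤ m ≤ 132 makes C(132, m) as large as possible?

C(132,m) is maximized at m = 132/2 = 66.

66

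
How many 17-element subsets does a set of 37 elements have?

C(37,17) = (37·36·35·34·33·32·31·30·29·28·27·26·25·24·23·22·21) / 17! = 5657339689378493276160000 / 355687428096000 = 15905368710.

15905368710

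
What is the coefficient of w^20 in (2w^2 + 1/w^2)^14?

372736

General term: C(14,j)·(2w^2)^j·(1/w^2)^(14-j), with w-exponent 2j − 2(14−j) = 4j − 28.
Set 4j − 28 = 20: j = 12.
C(14,12) = 91; 2^12 = 4096; 1^2 = 1.
Coefficient = 91 · 4096 · 1 = 372736.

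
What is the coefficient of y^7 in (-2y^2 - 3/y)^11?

General term: C(11,j)·(-2y^2)^j·(-3/y)^(11-j), with y-exponent 2j − 1(11−j) = 3j − 11.
Set 3j − 11 = 7: j = 6.
C(11,6) = 462; (-2)^6 = 64; (-3)^5 = -243.
Coefficient = 462 · 64 · (-243) = -7185024.

-7185024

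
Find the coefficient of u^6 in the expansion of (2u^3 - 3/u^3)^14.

General term: C(14,j)·(2u^3)^j·(-3/u^3)^(14-j), with u-exponent 3j − 3(14−j) = 6j − 42.
Set 6j − 42 = 6: j = 8.
C(14,8) = 3003; 2^8 = 256; (-3)^6 = 729.
Coefficient = 3003 · 256 · 729 = 560431872.

560431872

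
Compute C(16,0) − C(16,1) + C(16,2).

105

The partial alternating sum Σ_{k=0}^{2} (−1)^k C(16,k) = (−1)^2 C(15,2) = 105.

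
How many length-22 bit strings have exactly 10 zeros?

646646

Choose the 10 positions: C(22,10) = 646646.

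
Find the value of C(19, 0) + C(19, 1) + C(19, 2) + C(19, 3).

1160

1 + 19 + 171 + 969 = 1160.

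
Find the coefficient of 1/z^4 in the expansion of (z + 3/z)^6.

1458

General term: C(6,j)·(z)^j·(3/z)^(6-j), with z-exponent 1j − 1(6−j) = 2j − 6.
Set 2j − 6 = -4: j = 1.
C(6,1) = 6; 1^1 = 1; 3^5 = 243.
Coefficient = 6 · 1 · 243 = 1458.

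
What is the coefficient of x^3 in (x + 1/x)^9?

General term: C(9,j)·(x)^j·(1/x)^(9-j), with x-exponent 1j − 1(9−j) = 2j − 9.
Set 2j − 9 = 3: j = 6.
C(9,6) = 84; 1^6 = 1; 1^3 = 1.
Coefficient = 84 · 1 · 1 = 84.

84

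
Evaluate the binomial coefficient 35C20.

3247943160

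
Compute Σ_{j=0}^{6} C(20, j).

1 + 20 + 190 + 1140 + 4845 + 15504 + 38760 = 60460.

60460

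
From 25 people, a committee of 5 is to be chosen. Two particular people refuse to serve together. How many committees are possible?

51359

All 5-subsets: C(25,5) = 53130. Those containing both fixed elements: C(23,3) = 1771.
53130 − 1771 = 51359.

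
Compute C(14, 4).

1001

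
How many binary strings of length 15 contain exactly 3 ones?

455

Choose the 3 positions: C(15,3) = 455.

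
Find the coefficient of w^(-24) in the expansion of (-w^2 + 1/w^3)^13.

General term: C(13,j)·(-w^2)^j·(1/w^3)^(13-j), with w-exponent 2j − 3(13−j) = 5j − 39.
Set 5j − 39 = -24: j = 3.
C(13,3) = 286; (-1)^3 = -1; 1^10 = 1.
Coefficient = 286 · (-1) · 1 = -286.

-286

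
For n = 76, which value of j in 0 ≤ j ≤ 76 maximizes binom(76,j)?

38

C(76,j) is maximized at j = 76/2 = 38.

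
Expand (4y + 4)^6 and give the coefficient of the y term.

The general term is C(6,j)·(4y)^j·(4)^(6-j); the y^1 term has j = 1.
C(6,1) = 6.
Coefficient = C(6,1) · 4^1 · 4^5 = 6 · 4 · 1024 = 24576.

24576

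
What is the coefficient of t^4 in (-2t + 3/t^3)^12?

608256

General term: C(12,j)·(-2t)^j·(3/t^3)^(12-j), with t-exponent 1j − 3(12−j) = 4j − 36.
Set 4j − 36 = 4: j = 10.
C(12,10) = 66; (-2)^10 = 1024; 3^2 = 9.
Coefficient = 66 · 1024 · 9 = 608256.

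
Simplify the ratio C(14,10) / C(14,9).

1/2

C(n,k+1)/C(n,k) = (n−k)/(k+1) = (14−9)/(9+1) = 5/10 = 1/2.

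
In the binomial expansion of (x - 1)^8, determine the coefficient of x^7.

-8

The general term is C(8,j)·(x)^j·(-1)^(8-j); the x^7 term has j = 7.
C(8,7) = 8.
Coefficient = C(8,7) · (-1)^1 = 8 · (-1) = -8.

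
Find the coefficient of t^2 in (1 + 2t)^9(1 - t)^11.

1

Coefficient of t^2 = Σ_{j} C(9,j)·2^j·C(11,2-j)·(-1)^(2-j) for j from 0 to 2.
= 55 + (-198) + 144 = 1.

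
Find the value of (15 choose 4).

1365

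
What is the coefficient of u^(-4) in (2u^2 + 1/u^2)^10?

General term: C(10,j)·(2u^2)^j·(1/u^2)^(10-j), with u-exponent 2j − 2(10−j) = 4j − 20.
Set 4j − 20 = -4: j = 4.
C(10,4) = 210; 2^4 = 16; 1^6 = 1.
Coefficient = 210 · 16 · 1 = 3360.

3360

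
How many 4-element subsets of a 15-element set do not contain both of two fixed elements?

All 4-subsets: C(15,4) = 1365. Those containing both fixed elements: C(13,2) = 78.
1365 − 78 = 1287.

1287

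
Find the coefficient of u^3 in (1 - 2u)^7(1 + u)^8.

Coefficient of u^3 = Σ_{j} C(7,j)·(-2)^j·C(8,3-j)·1^(3-j) for j from 0 to 3.
= 56 + (-392) + 672 + (-280) = 56.

56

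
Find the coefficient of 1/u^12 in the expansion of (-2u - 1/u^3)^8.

General term: C(8,j)·(-2u)^j·(-1/u^3)^(8-j), with u-exponent 1j − 3(8−j) = 4j − 24.
Set 4j − 24 = -12: j = 3.
C(8,3) = 56; (-2)^3 = -8; (-1)^5 = -1.
Coefficient = 56 · (-8) · (-1) = 448.

448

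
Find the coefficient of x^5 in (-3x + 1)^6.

-1458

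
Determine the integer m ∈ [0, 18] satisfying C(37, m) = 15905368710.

C(37,m) increases on 0 ≤ m ≤ 18. C(37,16) = 12875774670 and C(37,17) = 15905368710, so m = 17.

17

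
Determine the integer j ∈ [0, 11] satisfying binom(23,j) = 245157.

7

C(23,j) increases on 0 ≤ j ≤ 11. C(23,6) = 100947 and C(23,7) = 245157, so j = 7.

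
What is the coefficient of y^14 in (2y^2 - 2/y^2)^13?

General term: C(13,j)·(2y^2)^j·(-2/y^2)^(13-j), with y-exponent 2j − 2(13−j) = 4j − 26.
Set 4j − 26 = 14: j = 10.
C(13,10) = 286; 2^10 = 1024; (-2)^3 = -8.
Coefficient = 286 · 1024 · (-8) = -2342912.

-2342912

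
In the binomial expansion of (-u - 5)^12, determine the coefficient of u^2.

644531250

The general term is C(12,j)·(-u)^j·(-5)^(12-j); the u^2 term has j = 2.
C(12,2) = 66.
Coefficient = C(12,2) · (-5)^10 = 66 · 9765625 = 644531250.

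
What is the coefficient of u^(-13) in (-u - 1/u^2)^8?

8

General term: C(8,j)·(-u)^j·(-1/u^2)^(8-j), with u-exponent 1j − 2(8−j) = 3j − 16.
Set 3j − 16 = -13: j = 1.
C(8,1) = 8; (-1)^1 = -1; (-1)^7 = -1.
Coefficient = 8 · (-1) · (-1) = 8.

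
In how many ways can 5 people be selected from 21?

This is C(21,5) = 20349.

20349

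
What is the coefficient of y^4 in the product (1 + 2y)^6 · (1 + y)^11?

7610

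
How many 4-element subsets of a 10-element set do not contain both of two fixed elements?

182

All 4-subsets: C(10,4) = 210. Those containing both fixed elements: C(8,2) = 28.
210 − 28 = 182.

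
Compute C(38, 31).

12620256

C(38,31) = C(38,7) by symmetry.
C(38,7) = (38·37·36·35·34·33·32) / 7! = 63606090240 / 5040 = 12620256.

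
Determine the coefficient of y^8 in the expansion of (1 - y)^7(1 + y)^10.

Coefficient of y^8 = Σ_{j} C(7,j)·(-1)^j·C(10,8-j)·1^(8-j) for j from 0 to 7.
= 45 + (-840) + 4410 + (-8820) + 7350 + (-2520) + 315 + (-10) = -70.

-70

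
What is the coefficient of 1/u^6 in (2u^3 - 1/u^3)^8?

-448

General term: C(8,j)·(2u^3)^j·(-1/u^3)^(8-j), with u-exponent 3j − 3(8−j) = 6j − 24.
Set 6j − 24 = -6: j = 3.
C(8,3) = 56; 2^3 = 8; (-1)^5 = -1.
Coefficient = 56 · 8 · (-1) = -448.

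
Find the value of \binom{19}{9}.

C(19,9) = (19·18·17·16·15·14·13·12·11) / 9! = 33522128640 / 362880 = 92378.

92378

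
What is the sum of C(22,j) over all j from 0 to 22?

Setting x = 1 in (1+x)^22 gives Σ C(22,j) = 2^22 = 4194304.

4194304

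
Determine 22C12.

646646

C(22,12) = C(22,10) by symmetry.
C(22,10) = (22·21·20·19·18·17·16·15·14·13) / 10! = 2346549004800 / 3628800 = 646646.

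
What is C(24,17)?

346104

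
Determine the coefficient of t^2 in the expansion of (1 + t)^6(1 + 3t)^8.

411

Coefficient of t^2 = Σ_{j} C(6,j)·1^j·C(8,2-j)·3^(2-j) for j from 0 to 2.
= 252 + 144 + 15 = 411.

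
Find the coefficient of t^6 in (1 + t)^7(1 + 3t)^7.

140497

Coefficient of t^6 = Σ_{j} C(7,j)·1^j·C(7,6-j)·3^(6-j) for j from 0 to 6.
= 5103 + 35721 + 59535 + 33075 + 6615 + 441 + 7 = 140497.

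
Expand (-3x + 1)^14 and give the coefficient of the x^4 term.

81081

The general term is C(14,j)·(-3x)^j·(1)^(14-j); the x^4 term has j = 4.
C(14,4) = 1001.
Coefficient = C(14,4) · (-3)^4 = 1001 · 81 = 81081.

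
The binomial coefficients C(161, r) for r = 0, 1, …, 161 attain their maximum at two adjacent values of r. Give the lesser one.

For odd n = 161, C(161,r) peaks at r = (n−1)/2 and (n+1)/2; the lesser is 80.

80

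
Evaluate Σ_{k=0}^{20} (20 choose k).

The entries of row 20 sum to 2^20 = 1048576.

1048576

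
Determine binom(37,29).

38608020

C(37,29) = C(37,8) by symmetry.
C(37,8) = (37·36·35·34·33·32·31·30) / 8! = 1556675366400 / 40320 = 38608020.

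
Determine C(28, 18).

13123110

C(28,18) = C(28,10) by symmetry.
C(28,10) = (28·27·26·25·24·23·22·21·20·19) / 10! = 47621141568000 / 3628800 = 13123110.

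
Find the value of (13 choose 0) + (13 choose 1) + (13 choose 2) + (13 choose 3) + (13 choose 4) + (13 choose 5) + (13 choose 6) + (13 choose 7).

1 + 13 + 78 + 286 + 715 + 1287 + 1716 + 1716 = 5812.

5812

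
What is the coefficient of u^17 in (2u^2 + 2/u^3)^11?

22528

General term: C(11,j)·(2u^2)^j·(2/u^3)^(11-j), with u-exponent 2j − 3(11−j) = 5j − 33.
Set 5j − 33 = 17: j = 10.
C(11,10) = 11; 2^10 = 1024; 2^1 = 2.
Coefficient = 11 · 1024 · 2 = 22528.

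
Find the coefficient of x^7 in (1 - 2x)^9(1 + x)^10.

Coefficient of x^7 = Σ_{j} C(9,j)·(-2)^j·C(10,7-j)·1^(7-j) for j from 0 to 7.
= 120 + (-3780) + 36288 + (-141120) + 241920 + (-181440) + 53760 + (-4608) = 1140.

1140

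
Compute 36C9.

94143280

C(36,9) = (36·35·34·33·32·31·30·29·28) / 9! = 34162713446400 / 362880 = 94143280.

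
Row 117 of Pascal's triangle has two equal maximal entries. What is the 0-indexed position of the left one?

58

For odd n = 117, C(117,k) peaks at k = (n−1)/2 and (n+1)/2; the lesser is 58.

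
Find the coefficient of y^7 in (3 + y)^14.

7505784

The general term is C(14,j)·(3)^j·(y)^(14-j); the y^7 term has j = 7.
C(14,7) = 3432.
Coefficient = C(14,7) · 3^7 = 3432 · 2187 = 7505784.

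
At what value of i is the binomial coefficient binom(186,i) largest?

93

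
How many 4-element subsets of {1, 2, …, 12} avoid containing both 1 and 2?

450

All 4-subsets: C(12,4) = 495. Those containing both fixed elements: C(10,2) = 45.
495 − 45 = 450.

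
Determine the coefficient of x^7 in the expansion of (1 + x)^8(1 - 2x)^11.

-4656

Coefficient of x^7 = Σ_{j} C(8,j)·1^j·C(11,7-j)·(-2)^(7-j) for j from 0 to 7.
= (-42240) + 236544 + (-413952) + 295680 + (-92400) + 12320 + (-616) + 8 = -4656.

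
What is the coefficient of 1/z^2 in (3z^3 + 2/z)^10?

General term: C(10,j)·(3z^3)^j·(2/z)^(10-j), with z-exponent 3j − 1(10−j) = 4j − 10.
Set 4j − 10 = -2: j = 2.
C(10,2) = 45; 3^2 = 9; 2^8 = 256.
Coefficient = 45 · 9 · 256 = 103680.

103680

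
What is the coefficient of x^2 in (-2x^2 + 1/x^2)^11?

General term: C(11,j)·(-2x^2)^j·(1/x^2)^(11-j), with x-exponent 2j − 2(11−j) = 4j − 22.
Set 4j − 22 = 2: j = 6.
C(11,6) = 462; (-2)^6 = 64; 1^5 = 1.
Coefficient = 462 · 64 · 1 = 29568.

29568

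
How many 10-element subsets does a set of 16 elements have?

C(16,10) = C(16,6) by symmetry.
C(16,6) = (16·15·14·13·12·11) / 6! = 5765760 / 720 = 8008.

8008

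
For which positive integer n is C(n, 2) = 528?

n(n−1)/2 = 528 ⇒ n(n−1) = 1056. Since 33·32 = 1056, n = 33.

33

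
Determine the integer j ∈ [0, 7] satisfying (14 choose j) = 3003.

C(14,j) increases on 0 ≤ j ≤ 7. C(14,5) = 2002 and C(14,6) = 3003, so j = 6.

6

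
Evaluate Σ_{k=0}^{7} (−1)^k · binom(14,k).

The partial alternating sum Σ_{k=0}^{7} (−1)^k C(14,k) = (−1)^7 C(13,7) = -1716.

-1716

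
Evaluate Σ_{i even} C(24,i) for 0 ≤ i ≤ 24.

8388608

Even-i terms of row 24 sum to 2^23 = 8388608.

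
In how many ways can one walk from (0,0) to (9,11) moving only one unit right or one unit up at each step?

167960

Each path is a sequence of 20 steps with 9 rights: C(20,9) = 167960.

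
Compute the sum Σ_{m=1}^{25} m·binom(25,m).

Since m·C(25,m) = 25·C(24,m−1), the sum is 25·2^24 = 25·16777216 = 419430400.

419430400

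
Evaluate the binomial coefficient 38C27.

1203322288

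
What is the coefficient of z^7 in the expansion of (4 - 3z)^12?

-1773674496

The general term is C(12,j)·(4)^j·(-3z)^(12-j); the z^7 term has j = 5.
C(12,5) = 792.
Coefficient = C(12,5) · 4^5 · (-3)^7 = 792 · 1024 · (-2187) = -1773674496.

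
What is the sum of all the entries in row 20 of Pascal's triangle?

1048576

Setting x = 1 in (1+x)^20 gives Σ C(20,k) = 2^20 = 1048576.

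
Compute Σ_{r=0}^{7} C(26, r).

1 + 26 + 325 + 2600 + 14950 + 65780 + 230230 + 657800 = 971712.

971712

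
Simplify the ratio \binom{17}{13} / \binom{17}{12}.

5/13

C(n,k+1)/C(n,k) = (n−k)/(k+1) = (17−12)/(12+1) = 5/13.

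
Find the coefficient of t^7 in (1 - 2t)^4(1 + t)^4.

Coefficient of t^7 = Σ_{j} C(4,j)·(-2)^j·C(4,7-j)·1^(7-j) for j from 3 to 4.
= (-32) + 64 = 32.

32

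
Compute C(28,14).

40116600

C(28,14) = (28·27·26·25·24·23·22·21·20·19·18·17·16·15) / 14! = 3497296636753920000 / 87178291200 = 40116600.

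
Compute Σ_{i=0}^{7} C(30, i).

1 + 30 + 435 + 4060 + 27405 + 142506 + 593775 + 2035800 = 2804012.

2804012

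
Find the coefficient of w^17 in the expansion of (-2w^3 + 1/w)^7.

448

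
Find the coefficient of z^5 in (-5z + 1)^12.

-2475000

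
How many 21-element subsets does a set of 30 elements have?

14307150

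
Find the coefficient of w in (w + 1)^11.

11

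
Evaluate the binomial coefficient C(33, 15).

1037158320

C(33,15) = (33·32·31·30·29·28·27·26·25·24·23·22·21·20·19) / 15! = 1356265350621941760000 / 1307674368000 = 1037158320.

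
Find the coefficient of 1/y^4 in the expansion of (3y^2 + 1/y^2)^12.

General term: C(12,j)·(3y^2)^j·(1/y^2)^(12-j), with y-exponent 2j − 2(12−j) = 4j − 24.
Set 4j − 24 = -4: j = 5.
C(12,5) = 792; 3^5 = 243; 1^7 = 1.
Coefficient = 792 · 243 · 1 = 192456.

192456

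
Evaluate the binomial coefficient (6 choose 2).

C(6,2) = (6·5) / 2! = 30 / 2 = 15.

15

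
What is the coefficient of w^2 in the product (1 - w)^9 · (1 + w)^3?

12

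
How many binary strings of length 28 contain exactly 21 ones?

1184040

Choose the 21 positions: C(28,21) = 1184040.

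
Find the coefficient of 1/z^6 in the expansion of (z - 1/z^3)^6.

-20

General term: C(6,j)·(z)^j·(-1/z^3)^(6-j), with z-exponent 1j − 3(6−j) = 4j − 18.
Set 4j − 18 = -6: j = 3.
C(6,3) = 20; 1^3 = 1; (-1)^3 = -1.
Coefficient = 20 · 1 · (-1) = -20.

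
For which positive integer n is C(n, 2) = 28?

8

n(n−1)/2 = 28 ⇒ n(n−1) = 56. Since 8·7 = 56, n = 8.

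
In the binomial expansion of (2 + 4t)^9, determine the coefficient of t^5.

2064384

The general term is C(9,j)·(2)^j·(4t)^(9-j); the t^5 term has j = 4.
C(9,4) = 126.
Coefficient = C(9,4) · 2^4 · 4^5 = 126 · 16 · 1024 = 2064384.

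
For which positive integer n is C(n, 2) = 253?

n(n−1)/2 = 253 ⇒ n(n−1) = 506. Since 23·22 = 506, n = 23.

23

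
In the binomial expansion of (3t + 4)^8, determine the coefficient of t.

The general term is C(8,j)·(3t)^j·(4)^(8-j); the t^1 term has j = 1.
C(8,1) = 8.
Coefficient = C(8,1) · 3^1 · 4^7 = 8 · 3 · 16384 = 393216.

393216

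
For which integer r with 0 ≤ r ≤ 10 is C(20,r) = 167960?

C(20,r) increases on 0 ≤ r ≤ 10. C(20,8) = 125970 and C(20,9) = 167960, so r = 9.

9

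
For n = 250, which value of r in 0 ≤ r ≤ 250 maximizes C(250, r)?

125

C(250,r) is maximized at r = 250/2 = 125.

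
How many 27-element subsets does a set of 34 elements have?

C(34,27) = C(34,7) by symmetry.
C(34,7) = (34·33·32·31·30·29·28) / 7! = 27113264640 / 5040 = 5379616.

5379616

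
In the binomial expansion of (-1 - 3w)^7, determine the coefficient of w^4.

-2835

The general term is C(7,j)·(-1)^j·(-3w)^(7-j); the w^4 term has j = 3.
C(7,3) = 35.
Coefficient = C(7,3) · (-1)^3 · (-3)^4 = 35 · (-1) · 81 = -2835.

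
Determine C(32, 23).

28048800

C(32,23) = C(32,9) by symmetry.
C(32,9) = (32·31·30·29·28·27·26·25·24) / 9! = 10178348544000 / 362880 = 28048800.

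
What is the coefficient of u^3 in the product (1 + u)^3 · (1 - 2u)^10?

-479

Coefficient of u^3 = Σ_{j} C(3,j)·1^j·C(10,3-j)·(-2)^(3-j) for j from 0 to 3.
= (-960) + 540 + (-60) + 1 = -479.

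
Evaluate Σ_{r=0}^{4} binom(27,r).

20854

1 + 27 + 351 + 2925 + 17550 = 20854.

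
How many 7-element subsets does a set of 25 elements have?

480700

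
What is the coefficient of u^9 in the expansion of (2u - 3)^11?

253440

The general term is C(11,j)·(2u)^j·(-3)^(11-j); the u^9 term has j = 9.
C(11,9) = 55.
Coefficient = C(11,9) · 2^9 · (-3)^2 = 55 · 512 · 9 = 253440.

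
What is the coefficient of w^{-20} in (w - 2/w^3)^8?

-1024

General term: C(8,j)·(w)^j·(-2/w^3)^(8-j), with w-exponent 1j − 3(8−j) = 4j − 24.
Set 4j − 24 = -20: j = 1.
C(8,1) = 8; 1^1 = 1; (-2)^7 = -128.
Coefficient = 8 · 1 · (-128) = -1024.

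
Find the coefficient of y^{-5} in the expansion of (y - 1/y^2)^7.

35

General term: C(7,j)·(y)^j·(-1/y^2)^(7-j), with y-exponent 1j − 2(7−j) = 3j − 14.
Set 3j − 14 = -5: j = 3.
C(7,3) = 35; 1^3 = 1; (-1)^4 = 1.
Coefficient = 35 · 1 · 1 = 35.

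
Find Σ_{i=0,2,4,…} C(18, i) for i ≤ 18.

131072

Even-i terms of row 18 sum to 2^17 = 131072.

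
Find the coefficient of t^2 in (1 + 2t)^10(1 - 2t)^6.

0

Coefficient of t^2 = Σ_{j} C(10,j)·2^j·C(6,2-j)·(-2)^(2-j) for j from 0 to 2.
= 60 + (-240) + 180 = 0.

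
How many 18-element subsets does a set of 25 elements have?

C(25,18) = C(25,7) by symmetry.
C(25,7) = (25·24·23·22·21·20·19) / 7! = 2422728000 / 5040 = 480700.

480700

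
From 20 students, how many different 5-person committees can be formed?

15504

This is C(20,5) = 15504.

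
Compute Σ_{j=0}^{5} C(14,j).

3473

1 + 14 + 91 + 364 + 1001 + 2002 = 3473.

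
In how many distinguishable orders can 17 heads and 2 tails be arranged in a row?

Choose positions for the heads: C(19,17) = 171.

171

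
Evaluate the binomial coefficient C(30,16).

145422675

C(30,16) = C(30,14) by symmetry.
C(30,14) = (30·29·28·27·26·25·24·23·22·21·20·19·18·17) / 14! = 12677700308232960000 / 87178291200 = 145422675.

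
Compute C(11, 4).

330

C(11,4) = (11·10·9·8) / 4! = 7920 / 24 = 330.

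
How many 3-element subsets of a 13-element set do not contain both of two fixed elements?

275

All 3-subsets: C(13,3) = 286. Those containing both fixed elements: C(11,1) = 11.
286 − 11 = 275.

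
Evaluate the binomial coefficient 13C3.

C(13,3) = (13·12·11) / 3! = 1716 / 6 = 286.

286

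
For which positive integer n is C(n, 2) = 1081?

47

n(n−1)/2 = 1081 ⇒ n(n−1) = 2162. Since 47·46 = 2162, n = 47.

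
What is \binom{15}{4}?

C(15,4) = (15·14·13·12) / 4! = 32760 / 24 = 1365.

1365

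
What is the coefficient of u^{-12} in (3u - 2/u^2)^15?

-1868106240

General term: C(15,j)·(3u)^j·(-2/u^2)^(15-j), with u-exponent 1j − 2(15−j) = 3j − 30.
Set 3j − 30 = -12: j = 6.
C(15,6) = 5005; 3^6 = 729; (-2)^9 = -512.
Coefficient = 5005 · 729 · (-512) = -1868106240.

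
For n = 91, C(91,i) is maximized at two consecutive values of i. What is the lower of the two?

45

For odd n = 91, C(91,i) peaks at i = (n−1)/2 and (n+1)/2; the lower is 45.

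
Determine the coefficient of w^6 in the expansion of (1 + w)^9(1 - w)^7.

Coefficient of w^6 = Σ_{j} C(9,j)·1^j·C(7,6-j)·(-1)^(6-j) for j from 0 to 6.
= 7 + (-189) + 1260 + (-2940) + 2646 + (-882) + 84 = -14.

-14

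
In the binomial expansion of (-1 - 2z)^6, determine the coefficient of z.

The general term is C(6,j)·(-1)^j·(-2z)^(6-j); the z^1 term has j = 5.
C(6,5) = 6.
Coefficient = C(6,5) · (-1)^5 · (-2)^1 = 6 · (-1) · (-2) = 12.

12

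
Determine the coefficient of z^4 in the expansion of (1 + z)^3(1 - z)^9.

Coefficient of z^4 = Σ_{j} C(3,j)·1^j·C(9,4-j)·(-1)^(4-j) for j from 0 to 3.
= 126 + (-252) + 108 + (-9) = -27.

-27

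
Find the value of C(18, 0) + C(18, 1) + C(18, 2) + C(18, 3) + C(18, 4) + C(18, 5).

12616

1 + 18 + 153 + 816 + 3060 + 8568 = 12616.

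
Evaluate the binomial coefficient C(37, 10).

C(37,10) = (37·36·35·34·33·32·31·30·29·28) / 10! = 1264020397516800 / 3628800 = 348330136.

348330136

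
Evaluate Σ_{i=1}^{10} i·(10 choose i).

Since i·C(10,i) = 10·C(9,i−1), the sum is 10·2^9 = 10·512 = 5120.

5120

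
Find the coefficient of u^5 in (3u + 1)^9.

30618

The general term is C(9,j)·(3u)^j·(1)^(9-j); the u^5 term has j = 5.
C(9,5) = 126.
Coefficient = C(9,5) · 3^5 = 126 · 243 = 30618.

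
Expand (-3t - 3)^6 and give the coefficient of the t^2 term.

10935

The general term is C(6,j)·(-3t)^j·(-3)^(6-j); the t^2 term has j = 2.
C(6,2) = 15.
Coefficient = C(6,2) · (-3)^2 · (-3)^4 = 15 · 9 · 81 = 10935.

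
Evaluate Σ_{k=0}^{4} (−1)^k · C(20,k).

3876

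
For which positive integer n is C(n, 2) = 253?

23

n(n−1)/2 = 253 ⇒ n(n−1) = 506. Since 23·22 = 506, n = 23.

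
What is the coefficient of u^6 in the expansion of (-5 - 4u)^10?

The general term is C(10,j)·(-5)^j·(-4u)^(10-j); the u^6 term has j = 4.
C(10,4) = 210.
Coefficient = C(10,4) · (-5)^4 · (-4)^6 = 210 · 625 · 4096 = 537600000.

537600000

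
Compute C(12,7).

792

C(12,7) = C(12,5) by symmetry.
C(12,5) = (12·11·10·9·8) / 5! = 95040 / 120 = 792.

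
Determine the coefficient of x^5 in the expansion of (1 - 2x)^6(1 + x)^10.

-60

Coefficient of x^5 = Σ_{j} C(6,j)·(-2)^j·C(10,5-j)·1^(5-j) for j from 0 to 5.
= 252 + (-2520) + 7200 + (-7200) + 2400 + (-192) = -60.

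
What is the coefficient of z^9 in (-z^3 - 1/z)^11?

-462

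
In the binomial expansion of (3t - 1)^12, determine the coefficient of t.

-36

The general term is C(12,j)·(3t)^j·(-1)^(12-j); the t^1 term has j = 1.
C(12,1) = 12.
Coefficient = C(12,1) · 3^1 · (-1)^11 = 12 · 3 · (-1) = -36.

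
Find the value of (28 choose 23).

98280

C(28,23) = C(28,5) by symmetry.
C(28,5) = (28·27·26·25·24) / 5! = 11793600 / 120 = 98280.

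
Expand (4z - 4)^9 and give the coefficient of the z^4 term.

-33030144

The general term is C(9,j)·(4z)^j·(-4)^(9-j); the z^4 term has j = 4.
C(9,4) = 126.
Coefficient = C(9,4) · 4^4 · (-4)^5 = 126 · 256 · (-1024) = -33030144.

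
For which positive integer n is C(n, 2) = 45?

n(n−1)/2 = 45 ⇒ n(n−1) = 90. Since 10·9 = 90, n = 10.

10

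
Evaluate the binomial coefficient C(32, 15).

565722720

C(32,15) = (32·31·30·29·28·27·26·25·24·23·22·21·20·19·18) / 15! = 739781100339240960000 / 1307674368000 = 565722720.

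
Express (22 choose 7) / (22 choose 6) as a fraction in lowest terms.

16/7

C(n,k+1)/C(n,k) = (n−k)/(k+1) = (22−6)/(6+1) = 16/7.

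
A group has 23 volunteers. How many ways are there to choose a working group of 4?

This is C(23,4) = 8855.

8855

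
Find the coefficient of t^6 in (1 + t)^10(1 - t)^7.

28

Coefficient of t^6 = Σ_{j} C(10,j)·1^j·C(7,6-j)·(-1)^(6-j) for j from 0 to 6.
= 7 + (-210) + 1575 + (-4200) + 4410 + (-1764) + 210 = 28.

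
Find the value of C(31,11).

84672315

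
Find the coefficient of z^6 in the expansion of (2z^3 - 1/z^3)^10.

13440

General term: C(10,j)·(2z^3)^j·(-1/z^3)^(10-j), with z-exponent 3j − 3(10−j) = 6j − 30.
Set 6j − 30 = 6: j = 6.
C(10,6) = 210; 2^6 = 64; (-1)^4 = 1.
Coefficient = 210 · 64 · 1 = 13440.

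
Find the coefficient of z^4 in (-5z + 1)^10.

The general term is C(10,j)·(-5z)^j·(1)^(10-j); the z^4 term has j = 4.
C(10,4) = 210.
Coefficient = C(10,4) · (-5)^4 = 210 · 625 = 131250.

131250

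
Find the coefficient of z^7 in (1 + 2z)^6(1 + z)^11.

137258

Coefficient of z^7 = Σ_{j} C(6,j)·2^j·C(11,7-j)·1^(7-j) for j from 0 to 6.
= 330 + 5544 + 27720 + 52800 + 39600 + 10560 + 704 = 137258.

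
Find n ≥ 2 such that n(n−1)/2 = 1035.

46

n(n−1)/2 = 1035 ⇒ n(n−1) = 2070. Since 46·45 = 2070, n = 46.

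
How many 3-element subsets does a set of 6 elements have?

20

C(6,3) = (6·5·4) / 3! = 120 / 6 = 20.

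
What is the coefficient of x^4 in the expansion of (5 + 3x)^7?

The general term is C(7,j)·(5)^j·(3x)^(7-j); the x^4 term has j = 3.
C(7,3) = 35.
Coefficient = C(7,3) · 5^3 · 3^4 = 35 · 125 · 81 = 354375.

354375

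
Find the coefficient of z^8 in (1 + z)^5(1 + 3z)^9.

1424547

Coefficient of z^8 = Σ_{j} C(5,j)·1^j·C(9,8-j)·3^(8-j) for j from 0 to 5.
= 59049 + 393660 + 612360 + 306180 + 51030 + 2268 = 1424547.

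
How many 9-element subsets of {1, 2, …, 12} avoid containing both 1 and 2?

100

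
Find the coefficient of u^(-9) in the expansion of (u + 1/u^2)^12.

792

General term: C(12,j)·(u)^j·(1/u^2)^(12-j), with u-exponent 1j − 2(12−j) = 3j − 24.
Set 3j − 24 = -9: j = 5.
C(12,5) = 792; 1^5 = 1; 1^7 = 1.
Coefficient = 792 · 1 · 1 = 792.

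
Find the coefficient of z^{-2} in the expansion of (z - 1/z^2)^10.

General term: C(10,j)·(z)^j·(-1/z^2)^(10-j), with z-exponent 1j − 2(10−j) = 3j − 20.
Set 3j − 20 = -2: j = 6.
C(10,6) = 210; 1^6 = 1; (-1)^4 = 1.
Coefficient = 210 · 1 · 1 = 210.

210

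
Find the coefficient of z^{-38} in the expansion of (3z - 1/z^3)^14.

General term: C(14,j)·(3z)^j·(-1/z^3)^(14-j), with z-exponent 1j − 3(14−j) = 4j − 42.
Set 4j − 42 = -38: j = 1.
C(14,1) = 14; 3^1 = 3; (-1)^13 = -1.
Coefficient = 14 · 3 · (-1) = -42.

-42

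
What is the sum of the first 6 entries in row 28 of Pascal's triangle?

1 + 28 + 378 + 3276 + 20475 + 98280 = 122438.

122438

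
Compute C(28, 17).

21474180

C(28,17) = C(28,11) by symmetry.
C(28,11) = (28·27·26·25·24·23·22·21·20·19·18) / 11! = 857180548224000 / 39916800 = 21474180.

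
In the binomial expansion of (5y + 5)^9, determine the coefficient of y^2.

The general term is C(9,j)·(5y)^j·(5)^(9-j); the y^2 term has j = 2.
C(9,2) = 36.
Coefficient = C(9,2) · 5^2 · 5^7 = 36 · 25 · 78125 = 70312500.

70312500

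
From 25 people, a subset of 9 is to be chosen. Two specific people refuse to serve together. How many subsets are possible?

1797818

All 9-subsets: C(25,9) = 2042975. Those containing both fixed elements: C(23,7) = 245157.
2042975 − 245157 = 1797818.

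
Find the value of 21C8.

203490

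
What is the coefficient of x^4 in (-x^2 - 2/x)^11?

-29568

General term: C(11,j)·(-x^2)^j·(-2/x)^(11-j), with x-exponent 2j − 1(11−j) = 3j − 11.
Set 3j − 11 = 4: j = 5.
C(11,5) = 462; (-1)^5 = -1; (-2)^6 = 64.
Coefficient = 462 · (-1) · 64 = -29568.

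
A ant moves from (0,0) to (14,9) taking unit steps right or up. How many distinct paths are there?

817190

Each path is a sequence of 23 steps with 14 rights: C(23,14) = 817190.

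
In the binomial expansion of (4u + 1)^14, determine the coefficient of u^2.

The general term is C(14,j)·(4u)^j·(1)^(14-j); the u^2 term has j = 2.
C(14,2) = 91.
Coefficient = C(14,2) · 4^2 = 91 · 16 = 1456.

1456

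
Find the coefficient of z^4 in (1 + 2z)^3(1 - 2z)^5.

Coefficient of z^4 = Σ_{j} C(3,j)·2^j·C(5,4-j)·(-2)^(4-j) for j from 0 to 3.
= 80 + (-480) + 480 + (-80) = 0.

0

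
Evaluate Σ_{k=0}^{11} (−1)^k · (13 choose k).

-12

The partial alternating sum Σ_{k=0}^{11} (−1)^k C(13,k) = (−1)^11 C(12,11) = -12.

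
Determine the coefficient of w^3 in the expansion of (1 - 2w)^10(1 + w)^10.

60

Coefficient of w^3 = Σ_{j} C(10,j)·(-2)^j·C(10,3-j)·1^(3-j) for j from 0 to 3.
= 120 + (-900) + 1800 + (-960) = 60.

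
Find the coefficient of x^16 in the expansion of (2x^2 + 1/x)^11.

General term: C(11,j)·(2x^2)^j·(1/x)^(11-j), with x-exponent 2j − 1(11−j) = 3j − 11.
Set 3j − 11 = 16: j = 9.
C(11,9) = 55; 2^9 = 512; 1^2 = 1.
Coefficient = 55 · 512 · 1 = 28160.

28160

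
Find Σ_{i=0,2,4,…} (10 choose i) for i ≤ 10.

Even-i terms of row 10 sum to 2^9 = 512.

512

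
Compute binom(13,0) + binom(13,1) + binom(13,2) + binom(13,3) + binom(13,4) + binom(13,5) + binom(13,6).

1 + 13 + 78 + 286 + 715 + 1287 + 1716 = 4096.

4096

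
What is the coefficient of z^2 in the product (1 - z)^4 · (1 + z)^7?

-1

Coefficient of z^2 = Σ_{j} C(4,j)·(-1)^j·C(7,2-j)·1^(2-j) for j from 0 to 2.
= 21 + (-28) + 6 = -1.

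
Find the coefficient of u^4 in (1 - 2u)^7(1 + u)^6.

Coefficient of u^4 = Σ_{j} C(7,j)·(-2)^j·C(6,4-j)·1^(4-j) for j from 0 to 4.
= 15 + (-280) + 1260 + (-1680) + 560 = -125.

-125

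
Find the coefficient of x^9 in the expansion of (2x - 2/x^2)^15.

General term: C(15,j)·(2x)^j·(-2/x^2)^(15-j), with x-exponent 1j − 2(15−j) = 3j − 30.
Set 3j − 30 = 9: j = 13.
C(15,13) = 105; 2^13 = 8192; (-2)^2 = 4.
Coefficient = 105 · 8192 · 4 = 3440640.

3440640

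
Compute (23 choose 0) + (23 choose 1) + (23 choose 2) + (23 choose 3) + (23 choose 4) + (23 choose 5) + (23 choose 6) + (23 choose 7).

1 + 23 + 253 + 1771 + 8855 + 33649 + 100947 + 245157 = 390656.

390656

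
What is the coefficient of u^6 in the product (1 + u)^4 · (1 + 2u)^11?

125884

Coefficient of u^6 = Σ_{j} C(4,j)·1^j·C(11,6-j)·2^(6-j) for j from 0 to 4.
= 29568 + 59136 + 31680 + 5280 + 220 = 125884.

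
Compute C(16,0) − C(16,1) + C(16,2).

The partial alternating sum Σ_{k=0}^{2} (−1)^k C(16,k) = (−1)^2 C(15,2) = 105.

105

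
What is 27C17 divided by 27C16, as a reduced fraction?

C(n,k+1)/C(n,k) = (n−k)/(k+1) = (27−16)/(16+1) = 11/17.

11/17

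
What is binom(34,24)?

C(34,24) = C(34,10) by symmetry.
C(34,10) = (34·33·32·31·30·29·28·27·26·25) / 10! = 475837794432000 / 3628800 = 131128140.

131128140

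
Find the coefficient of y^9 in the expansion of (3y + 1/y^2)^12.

2125764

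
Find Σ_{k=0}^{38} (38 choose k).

Setting x = 1 in (1+x)^38 gives Σ C(38,k) = 2^38 = 274877906944.

274877906944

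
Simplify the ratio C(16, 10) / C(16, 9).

7/10

C(n,k+1)/C(n,k) = (n−k)/(k+1) = (16−9)/(9+1) = 7/10.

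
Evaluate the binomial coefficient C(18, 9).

48620

C(18,9) = (18·17·16·15·14·13·12·11·10) / 9! = 17643225600 / 362880 = 48620.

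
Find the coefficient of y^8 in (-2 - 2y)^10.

The general term is C(10,j)·(-2)^j·(-2y)^(10-j); the y^8 term has j = 2.
C(10,2) = 45.
Coefficient = C(10,2) · (-2)^2 · (-2)^8 = 45 · 4 · 256 = 46080.

46080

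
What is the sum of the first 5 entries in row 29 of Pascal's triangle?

1 + 29 + 406 + 3654 + 23751 = 27841.

27841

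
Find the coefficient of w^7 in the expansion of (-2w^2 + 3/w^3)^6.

-576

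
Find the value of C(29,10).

C(29,10) = (29·28·27·26·25·24·23·22·21·20) / 10! = 72684900288000 / 3628800 = 20030010.

20030010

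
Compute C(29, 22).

1560780

C(29,22) = C(29,7) by symmetry.
C(29,7) = (29·28·27·26·25·24·23) / 7! = 7866331200 / 5040 = 1560780.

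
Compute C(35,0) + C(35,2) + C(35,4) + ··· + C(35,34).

17179869184

Even-r terms of row 35 sum to 2^34 = 17179869184.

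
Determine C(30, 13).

C(30,13) = (30·29·28·27·26·25·24·23·22·21·20·19·18) / 13! = 745747076954880000 / 6227020800 = 119759850.

119759850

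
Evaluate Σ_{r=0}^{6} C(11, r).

1 + 11 + 55 + 165 + 330 + 462 + 462 = 1486.

1486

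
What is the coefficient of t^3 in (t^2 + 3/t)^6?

General term: C(6,j)·(t^2)^j·(3/t)^(6-j), with t-exponent 2j − 1(6−j) = 3j − 6.
Set 3j − 6 = 3: j = 3.
C(6,3) = 20; 1^3 = 1; 3^3 = 27.
Coefficient = 20 · 1 · 27 = 540.

540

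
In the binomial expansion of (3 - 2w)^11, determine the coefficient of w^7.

The general term is C(11,j)·(3)^j·(-2w)^(11-j); the w^7 term has j = 4.
C(11,4) = 330.
Coefficient = C(11,4) · 3^4 · (-2)^7 = 330 · 81 · (-128) = -3421440.

-3421440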